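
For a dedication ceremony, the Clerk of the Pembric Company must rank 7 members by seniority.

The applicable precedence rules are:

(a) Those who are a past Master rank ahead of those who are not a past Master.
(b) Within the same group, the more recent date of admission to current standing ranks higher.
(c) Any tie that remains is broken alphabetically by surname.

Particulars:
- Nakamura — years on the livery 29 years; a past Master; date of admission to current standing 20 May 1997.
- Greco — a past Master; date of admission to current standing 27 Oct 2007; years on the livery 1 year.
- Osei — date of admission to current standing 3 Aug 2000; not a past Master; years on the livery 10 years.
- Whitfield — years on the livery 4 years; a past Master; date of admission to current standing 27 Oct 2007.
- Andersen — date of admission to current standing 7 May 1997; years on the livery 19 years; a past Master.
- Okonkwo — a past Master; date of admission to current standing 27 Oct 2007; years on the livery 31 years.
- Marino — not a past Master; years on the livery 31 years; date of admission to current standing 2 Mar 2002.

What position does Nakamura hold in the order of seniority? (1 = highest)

4

By the first rule: Greco, Okonkwo, Whitfield, Nakamura and Andersen (each a past Master); then Marino and Osei (both not a past Master).
Among Greco, Okonkwo, Whitfield, Nakamura and Andersen, by date of admission to current standing (later first): Greco, Okonkwo and Whitfield (27 Oct 2007) before Nakamura (20 May 1997) before Andersen (7 May 1997).
Among Greco, Okonkwo and Whitfield, alphabetically by surname: Greco before Okonkwo before Whitfield.
Among Marino and Osei, by date of admission to current standing (later first): Marino (2 Mar 2002) before Osei (3 Aug 2000).
Order: Greco, Okonkwo, Whitfield, Nakamura, Andersen, Marino, Osei. So position 4.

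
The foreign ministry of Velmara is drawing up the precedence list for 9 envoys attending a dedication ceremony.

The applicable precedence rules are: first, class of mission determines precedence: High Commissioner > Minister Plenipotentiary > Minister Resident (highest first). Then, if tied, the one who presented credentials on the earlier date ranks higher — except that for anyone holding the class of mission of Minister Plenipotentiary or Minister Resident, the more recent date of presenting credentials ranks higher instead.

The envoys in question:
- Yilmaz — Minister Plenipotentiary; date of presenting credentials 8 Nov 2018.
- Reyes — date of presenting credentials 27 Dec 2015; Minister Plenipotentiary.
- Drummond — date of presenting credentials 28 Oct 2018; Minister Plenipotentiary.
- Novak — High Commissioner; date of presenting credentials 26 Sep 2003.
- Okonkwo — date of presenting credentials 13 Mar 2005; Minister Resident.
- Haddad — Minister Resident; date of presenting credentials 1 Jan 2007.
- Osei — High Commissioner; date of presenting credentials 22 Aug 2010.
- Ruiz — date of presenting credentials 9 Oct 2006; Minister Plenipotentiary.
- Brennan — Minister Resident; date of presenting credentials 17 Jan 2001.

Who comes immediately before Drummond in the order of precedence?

By class of mission: Novak and Osei (High Commissioner); then Yilmaz, Drummond, Reyes and Ruiz (Minister Plenipotentiary); then Haddad, Okonkwo and Brennan (Minister Resident).
Among Novak and Osei, by date of presenting credentials (earlier first): Novak (26 Sep 2003) before Osei (22 Aug 2010).
Among Yilmaz, Drummond, Reyes and Ruiz, by date of presenting credentials (later first) (reversed rule for this group): Yilmaz (8 Nov 2018) before Drummond (28 Oct 2018) before Reyes (27 Dec 2015) before Ruiz (9 Oct 2006).
Among Haddad, Okonkwo and Brennan, by date of presenting credentials (later first) (reversed rule for this group): Haddad (1 Jan 2007) before Okonkwo (13 Mar 2005) before Brennan (17 Jan 2001).
Order: Novak, Osei, Yilmaz, Drummond, Reyes, Ruiz, Haddad, Okonkwo, Brennan.

Yilmaz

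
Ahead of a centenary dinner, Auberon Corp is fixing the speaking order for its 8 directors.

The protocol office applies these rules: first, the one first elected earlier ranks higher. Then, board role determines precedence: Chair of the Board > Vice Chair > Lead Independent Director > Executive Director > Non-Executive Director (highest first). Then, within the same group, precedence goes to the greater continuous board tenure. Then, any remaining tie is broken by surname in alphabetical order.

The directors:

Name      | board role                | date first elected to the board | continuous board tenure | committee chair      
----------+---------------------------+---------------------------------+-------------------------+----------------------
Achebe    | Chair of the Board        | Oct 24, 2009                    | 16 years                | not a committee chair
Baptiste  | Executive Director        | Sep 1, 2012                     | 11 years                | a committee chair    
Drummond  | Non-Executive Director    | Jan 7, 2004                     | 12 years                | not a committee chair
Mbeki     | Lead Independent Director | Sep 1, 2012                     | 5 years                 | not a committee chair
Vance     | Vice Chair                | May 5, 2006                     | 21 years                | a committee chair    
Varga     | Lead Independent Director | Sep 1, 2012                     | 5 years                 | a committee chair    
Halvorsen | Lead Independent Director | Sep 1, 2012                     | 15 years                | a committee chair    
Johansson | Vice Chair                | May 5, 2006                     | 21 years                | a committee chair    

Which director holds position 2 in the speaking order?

By date first elected to the board (earlier first): Drummond (Jan 7, 2004); then Johansson and Vance (both May 5, 2006); then Achebe (Oct 24, 2009); then Halvorsen, Mbeki, Varga and Baptiste (each Sep 1, 2012).
Johansson and Vance are each Vice Chair, so the next rule applies.
Johansson and Vance both have continuous board tenure 21 years, so the next rule applies.
Among Johansson and Vance, alphabetically by surname: Johansson before Vance.
Among Halvorsen, Mbeki, Varga and Baptiste, by board role: Halvorsen, Mbeki and Varga (Lead Independent Director) before Baptiste (Executive Director).
Among Halvorsen, Mbeki and Varga, by continuous board tenure (higher first): Halvorsen (15 years) before Mbeki and Varga (5 years).
Among Mbeki and Varga, alphabetically by surname: Mbeki before Varga.
Order: Drummond, Johansson, Vance, Achebe, Halvorsen, Mbeki, Varga, Baptiste.

Johansson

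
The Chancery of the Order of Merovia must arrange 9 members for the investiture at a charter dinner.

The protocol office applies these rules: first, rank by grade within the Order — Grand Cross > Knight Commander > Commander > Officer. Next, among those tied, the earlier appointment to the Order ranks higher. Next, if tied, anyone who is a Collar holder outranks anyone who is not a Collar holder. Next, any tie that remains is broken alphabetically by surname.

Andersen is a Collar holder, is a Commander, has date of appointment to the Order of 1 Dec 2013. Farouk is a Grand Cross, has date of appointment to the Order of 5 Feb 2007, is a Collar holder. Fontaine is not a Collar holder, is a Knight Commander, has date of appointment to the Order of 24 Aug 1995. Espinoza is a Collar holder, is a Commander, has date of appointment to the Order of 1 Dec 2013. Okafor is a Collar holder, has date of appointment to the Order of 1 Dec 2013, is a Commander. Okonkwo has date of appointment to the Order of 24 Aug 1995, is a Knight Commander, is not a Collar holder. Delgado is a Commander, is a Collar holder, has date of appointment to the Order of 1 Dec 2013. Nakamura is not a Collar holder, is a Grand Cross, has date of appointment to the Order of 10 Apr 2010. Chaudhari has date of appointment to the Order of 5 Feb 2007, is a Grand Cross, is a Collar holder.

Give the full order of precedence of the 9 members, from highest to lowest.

By grade within the Order: Chaudhari, Farouk and Nakamura (Grand Cross); then Fontaine and Okonkwo (Knight Commander); then Andersen, Delgado, Espinoza and Okafor (Commander).
Among Chaudhari, Farouk and Nakamura, by date of appointment to the Order (earlier first): Chaudhari and Farouk (5 Feb 2007) before Nakamura (10 Apr 2010).
Chaudhari and Farouk are each a Collar holder, so the next rule applies.
Among Chaudhari and Farouk, alphabetically by surname: Chaudhari before Farouk.
Fontaine and Okonkwo both have date of appointment to the Order 24 Aug 1995, so the next rule applies.
Fontaine and Okonkwo are each not a Collar holder, so the next rule applies.
Among Fontaine and Okonkwo, alphabetically by surname: Fontaine before Okonkwo.
Andersen, Delgado, Espinoza and Okafor all have date of appointment to the Order 1 Dec 2013, so the next rule applies.
Andersen, Delgado, Espinoza and Okafor are each a Collar holder, so the next rule applies.
Among Andersen, Delgado, Espinoza and Okafor, alphabetically by surname: Andersen before Delgado before Espinoza before Okafor.
Full order: Chaudhari, Farouk, Nakamura, Fontaine, Okonkwo, Andersen, Delgado, Espinoza, Okafor.

Chaudhari, Farouk, Nakamura, Fontaine, Okonkwo, Andersen, Delgado, Espinoza, Okafor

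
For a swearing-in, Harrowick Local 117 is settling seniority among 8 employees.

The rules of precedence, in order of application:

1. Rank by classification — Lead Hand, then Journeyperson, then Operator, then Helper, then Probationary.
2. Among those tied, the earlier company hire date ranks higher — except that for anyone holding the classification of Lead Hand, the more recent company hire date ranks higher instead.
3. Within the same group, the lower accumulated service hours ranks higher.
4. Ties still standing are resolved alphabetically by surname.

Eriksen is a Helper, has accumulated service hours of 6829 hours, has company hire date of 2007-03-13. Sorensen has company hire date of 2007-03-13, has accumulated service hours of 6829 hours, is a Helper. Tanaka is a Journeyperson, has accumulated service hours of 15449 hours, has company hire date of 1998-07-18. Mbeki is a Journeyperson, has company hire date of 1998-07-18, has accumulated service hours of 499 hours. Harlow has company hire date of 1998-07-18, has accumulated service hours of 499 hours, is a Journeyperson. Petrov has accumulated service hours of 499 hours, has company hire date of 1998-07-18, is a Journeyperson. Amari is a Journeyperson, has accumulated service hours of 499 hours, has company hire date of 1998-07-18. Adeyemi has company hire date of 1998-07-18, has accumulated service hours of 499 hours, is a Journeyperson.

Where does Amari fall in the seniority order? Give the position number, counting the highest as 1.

2

By classification: Adeyemi, Amari, Harlow, Mbeki, Petrov and Tanaka (Journeyperson); then Eriksen and Sorensen (Helper).
Adeyemi, Amari, Harlow, Mbeki, Petrov and Tanaka all have company hire date 1998-07-18, so the next rule applies.
Among Adeyemi, Amari, Harlow, Mbeki, Petrov and Tanaka, by accumulated service hours (lower first): Adeyemi, Amari, Harlow, Mbeki and Petrov (499 hours) before Tanaka (15449 hours).
Among Adeyemi, Amari, Harlow, Mbeki and Petrov, alphabetically by surname: Adeyemi before Amari before Harlow before Mbeki before Petrov.
Eriksen and Sorensen both have company hire date 2007-03-13, so the next rule applies.
Eriksen and Sorensen both have accumulated service hours 6829 hours, so the next rule applies.
Among Eriksen and Sorensen, alphabetically by surname: Eriksen before Sorensen.
Order: Adeyemi, Amari, Harlow, Mbeki, Petrov, Tanaka, Eriksen, Sorensen. So position 2.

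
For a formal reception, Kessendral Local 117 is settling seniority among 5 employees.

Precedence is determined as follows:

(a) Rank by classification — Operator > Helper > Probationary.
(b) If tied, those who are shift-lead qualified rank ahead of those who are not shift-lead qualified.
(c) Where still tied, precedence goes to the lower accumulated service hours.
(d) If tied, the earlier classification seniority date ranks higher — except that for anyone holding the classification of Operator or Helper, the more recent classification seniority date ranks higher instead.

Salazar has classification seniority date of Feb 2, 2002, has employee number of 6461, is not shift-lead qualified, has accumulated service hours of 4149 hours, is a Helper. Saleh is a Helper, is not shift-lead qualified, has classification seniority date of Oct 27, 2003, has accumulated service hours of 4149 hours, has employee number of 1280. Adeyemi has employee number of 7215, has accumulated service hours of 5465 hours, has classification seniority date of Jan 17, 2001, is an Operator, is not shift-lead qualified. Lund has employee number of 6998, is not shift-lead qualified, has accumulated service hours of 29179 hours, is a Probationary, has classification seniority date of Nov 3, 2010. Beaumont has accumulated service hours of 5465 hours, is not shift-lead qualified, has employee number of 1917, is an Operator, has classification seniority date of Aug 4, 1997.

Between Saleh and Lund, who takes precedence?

Saleh

By classification: Adeyemi and Beaumont (Operator); then Saleh and Salazar (Helper); then Lund (Probationary).
Adeyemi and Beaumont are each not shift-lead qualified, so the next rule applies.
Adeyemi and Beaumont both have accumulated service hours 5465 hours, so the next rule applies.
Among Adeyemi and Beaumont, by classification seniority date (later first) (reversed rule for this group): Adeyemi (Jan 17, 2001) before Beaumont (Aug 4, 1997).
Saleh and Salazar are each not shift-lead qualified, so the next rule applies.
Saleh and Salazar both have accumulated service hours 4149 hours, so the next rule applies.
Among Saleh and Salazar, by classification seniority date (later first) (reversed rule for this group): Saleh (Oct 27, 2003) before Salazar (Feb 2, 2002).
So Saleh takes precedence.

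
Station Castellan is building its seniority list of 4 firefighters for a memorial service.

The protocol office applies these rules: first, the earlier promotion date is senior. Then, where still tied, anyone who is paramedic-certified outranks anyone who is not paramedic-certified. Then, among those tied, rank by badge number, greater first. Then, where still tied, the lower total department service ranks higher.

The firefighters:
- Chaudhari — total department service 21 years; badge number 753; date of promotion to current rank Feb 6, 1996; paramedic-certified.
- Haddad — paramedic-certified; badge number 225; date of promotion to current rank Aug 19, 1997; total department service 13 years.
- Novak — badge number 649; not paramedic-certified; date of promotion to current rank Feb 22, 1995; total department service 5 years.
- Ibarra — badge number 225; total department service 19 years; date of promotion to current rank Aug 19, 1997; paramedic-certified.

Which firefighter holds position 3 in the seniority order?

Haddad

By date of promotion to current rank (earlier first): Novak (Feb 22, 1995); then Chaudhari (Feb 6, 1996); then Haddad and Ibarra (both Aug 19, 1997).
Haddad and Ibarra are each paramedic-certified, so the next rule applies.
Haddad and Ibarra both have badge number 225, so the next rule applies.
Among Haddad and Ibarra, by total department service (lower first): Haddad (13 years) before Ibarra (19 years).
Order: Novak, Chaudhari, Haddad, Ibarra.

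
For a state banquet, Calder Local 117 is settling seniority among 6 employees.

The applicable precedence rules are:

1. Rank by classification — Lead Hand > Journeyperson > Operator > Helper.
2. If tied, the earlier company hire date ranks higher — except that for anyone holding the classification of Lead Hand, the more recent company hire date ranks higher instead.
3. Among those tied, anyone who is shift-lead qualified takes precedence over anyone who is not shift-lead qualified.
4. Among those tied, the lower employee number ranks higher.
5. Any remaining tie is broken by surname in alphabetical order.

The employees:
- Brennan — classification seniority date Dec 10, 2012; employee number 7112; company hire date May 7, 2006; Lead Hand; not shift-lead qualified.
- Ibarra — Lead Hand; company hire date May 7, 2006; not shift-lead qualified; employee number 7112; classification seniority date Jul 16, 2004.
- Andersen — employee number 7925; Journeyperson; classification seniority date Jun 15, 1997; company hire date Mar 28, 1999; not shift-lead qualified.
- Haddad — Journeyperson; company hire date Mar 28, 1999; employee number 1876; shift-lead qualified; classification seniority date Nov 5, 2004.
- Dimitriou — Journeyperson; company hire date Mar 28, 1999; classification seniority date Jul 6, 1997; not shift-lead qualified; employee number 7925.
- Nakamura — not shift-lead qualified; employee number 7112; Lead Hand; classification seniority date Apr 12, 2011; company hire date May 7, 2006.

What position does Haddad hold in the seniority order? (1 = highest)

4

By classification: Brennan, Ibarra and Nakamura (Lead Hand); then Haddad, Andersen and Dimitriou (Journeyperson).
Brennan, Ibarra and Nakamura all have company hire date May 7, 2006, so the next rule applies.
Brennan, Ibarra and Nakamura are each not shift-lead qualified, so the next rule applies.
Brennan, Ibarra and Nakamura all have employee number 7112, so the next rule applies.
Among Brennan, Ibarra and Nakamura, alphabetically by surname: Brennan before Ibarra before Nakamura.
Haddad, Andersen and Dimitriou all have company hire date Mar 28, 1999, so the next rule applies.
Among Haddad, Andersen and Dimitriou, shift-lead qualified before not shift-lead qualified: Haddad (shift-lead qualified) before Andersen and Dimitriou (not shift-lead qualified).
Andersen and Dimitriou both have employee number 7925, so the next rule applies.
Among Andersen and Dimitriou, alphabetically by surname: Andersen before Dimitriou.
Order: Brennan, Ibarra, Nakamura, Haddad, Andersen, Dimitriou. So position 4.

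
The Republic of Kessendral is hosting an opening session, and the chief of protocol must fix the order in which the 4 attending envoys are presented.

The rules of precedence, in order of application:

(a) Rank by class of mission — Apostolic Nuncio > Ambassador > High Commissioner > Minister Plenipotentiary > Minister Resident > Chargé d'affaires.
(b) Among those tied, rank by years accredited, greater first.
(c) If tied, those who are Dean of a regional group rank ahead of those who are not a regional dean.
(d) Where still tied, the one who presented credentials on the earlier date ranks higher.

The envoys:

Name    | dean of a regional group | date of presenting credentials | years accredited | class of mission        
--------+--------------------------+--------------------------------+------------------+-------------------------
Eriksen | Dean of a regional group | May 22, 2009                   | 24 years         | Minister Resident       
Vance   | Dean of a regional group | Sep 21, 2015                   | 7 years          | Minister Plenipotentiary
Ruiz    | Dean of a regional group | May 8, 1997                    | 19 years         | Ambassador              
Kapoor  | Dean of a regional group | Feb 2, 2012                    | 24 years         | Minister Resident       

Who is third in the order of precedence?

By class of mission: Ruiz (Ambassador); then Vance (Minister Plenipotentiary); then Eriksen and Kapoor (Minister Resident).
Eriksen and Kapoor both have years accredited 24 years, so the next rule applies.
Eriksen and Kapoor are each Dean of a regional group, so the next rule applies.
Among Eriksen and Kapoor, by date of presenting credentials (earlier first): Eriksen (May 22, 2009) before Kapoor (Feb 2, 2012).
Order: Ruiz, Vance, Eriksen, Kapoor.

Eriksen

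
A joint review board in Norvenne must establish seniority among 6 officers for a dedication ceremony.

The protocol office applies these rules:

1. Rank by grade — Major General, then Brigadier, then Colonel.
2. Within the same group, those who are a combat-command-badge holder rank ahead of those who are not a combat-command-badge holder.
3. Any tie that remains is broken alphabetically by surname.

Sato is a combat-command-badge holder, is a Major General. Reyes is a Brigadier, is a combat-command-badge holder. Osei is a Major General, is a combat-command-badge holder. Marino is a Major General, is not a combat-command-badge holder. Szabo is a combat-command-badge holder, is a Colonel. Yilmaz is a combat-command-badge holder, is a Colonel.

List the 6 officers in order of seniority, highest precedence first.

Osei, Sato, Marino, Reyes, Szabo, Yilmaz

By grade: Osei, Sato and Marino (Major General); then Reyes (Brigadier); then Szabo and Yilmaz (Colonel).
Among Osei, Sato and Marino, a combat-command-badge holder before not a combat-command-badge holder: Osei and Sato (a combat-command-badge holder) before Marino (not a combat-command-badge holder).
Among Osei and Sato, alphabetically by surname: Osei before Sato.
Szabo and Yilmaz are each a combat-command-badge holder, so the next rule applies.
Among Szabo and Yilmaz, alphabetically by surname: Szabo before Yilmaz.
Full order: Osei, Sato, Marino, Reyes, Szabo, Yilmaz.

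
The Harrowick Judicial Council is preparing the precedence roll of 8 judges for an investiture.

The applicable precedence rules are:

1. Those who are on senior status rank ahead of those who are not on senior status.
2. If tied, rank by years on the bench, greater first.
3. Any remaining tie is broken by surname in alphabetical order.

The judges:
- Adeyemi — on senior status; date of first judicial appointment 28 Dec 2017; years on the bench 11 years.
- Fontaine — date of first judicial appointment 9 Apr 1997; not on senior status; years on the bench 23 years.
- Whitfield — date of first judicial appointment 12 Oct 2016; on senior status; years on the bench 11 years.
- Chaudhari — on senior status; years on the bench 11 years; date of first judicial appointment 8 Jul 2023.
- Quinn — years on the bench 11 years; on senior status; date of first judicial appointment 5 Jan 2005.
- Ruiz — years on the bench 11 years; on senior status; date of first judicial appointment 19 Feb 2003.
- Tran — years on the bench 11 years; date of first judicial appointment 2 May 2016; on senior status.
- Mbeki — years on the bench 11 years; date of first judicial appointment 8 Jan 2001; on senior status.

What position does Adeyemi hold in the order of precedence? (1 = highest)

1

By the first rule: Adeyemi, Chaudhari, Mbeki, Quinn, Ruiz, Tran and Whitfield (each on senior status); then Fontaine (not on senior status).
Adeyemi, Chaudhari, Mbeki, Quinn, Ruiz, Tran and Whitfield all have years on the bench 11 years, so the next rule applies.
Among Adeyemi, Chaudhari, Mbeki, Quinn, Ruiz, Tran and Whitfield, alphabetically by surname: Adeyemi before Chaudhari before Mbeki before Quinn before Ruiz before Tran before Whitfield.
Order: Adeyemi, Chaudhari, Mbeki, Quinn, Ruiz, Tran, Whitfield, Fontaine. So position 1.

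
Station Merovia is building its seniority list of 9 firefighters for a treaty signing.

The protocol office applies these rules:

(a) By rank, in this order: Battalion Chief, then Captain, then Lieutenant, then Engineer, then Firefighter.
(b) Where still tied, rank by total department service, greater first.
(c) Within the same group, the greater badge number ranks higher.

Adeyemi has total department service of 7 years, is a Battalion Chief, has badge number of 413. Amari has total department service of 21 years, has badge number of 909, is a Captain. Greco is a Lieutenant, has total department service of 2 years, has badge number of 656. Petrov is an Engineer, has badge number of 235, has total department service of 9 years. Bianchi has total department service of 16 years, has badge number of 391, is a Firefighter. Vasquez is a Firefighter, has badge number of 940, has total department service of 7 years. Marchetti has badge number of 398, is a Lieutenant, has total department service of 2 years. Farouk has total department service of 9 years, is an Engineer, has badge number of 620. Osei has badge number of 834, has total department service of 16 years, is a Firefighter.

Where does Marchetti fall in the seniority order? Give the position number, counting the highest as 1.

4

By rank: Adeyemi (Battalion Chief); then Amari (Captain); then Greco and Marchetti (Lieutenant); then Farouk and Petrov (Engineer); then Osei, Bianchi and Vasquez (Firefighter).
Greco and Marchetti both have total department service 2 years, so the next rule applies.
Among Greco and Marchetti, by badge number (higher first): Greco (656) before Marchetti (398).
Farouk and Petrov both have total department service 9 years, so the next rule applies.
Among Farouk and Petrov, by badge number (higher first): Farouk (620) before Petrov (235).
Among Osei, Bianchi and Vasquez, by total department service (higher first): Osei and Bianchi (16 years) before Vasquez (7 years).
Among Osei and Bianchi, by badge number (higher first): Osei (834) before Bianchi (391).
Order: Adeyemi, Amari, Greco, Marchetti, Farouk, Petrov, Osei, Bianchi, Vasquez. So position 4.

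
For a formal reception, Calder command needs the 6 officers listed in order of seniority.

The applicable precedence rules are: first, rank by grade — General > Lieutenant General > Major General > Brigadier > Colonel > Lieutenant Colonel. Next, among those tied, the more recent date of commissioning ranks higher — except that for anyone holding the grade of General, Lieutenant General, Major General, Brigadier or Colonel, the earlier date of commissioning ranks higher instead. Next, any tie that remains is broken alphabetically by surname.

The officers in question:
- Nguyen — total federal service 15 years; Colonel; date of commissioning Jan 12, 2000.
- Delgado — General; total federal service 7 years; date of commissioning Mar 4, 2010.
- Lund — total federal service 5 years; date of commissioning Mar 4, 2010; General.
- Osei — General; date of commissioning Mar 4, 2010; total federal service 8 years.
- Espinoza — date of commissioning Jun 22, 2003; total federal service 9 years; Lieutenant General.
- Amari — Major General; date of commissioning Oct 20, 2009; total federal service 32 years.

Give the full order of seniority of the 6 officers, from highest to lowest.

By grade: Delgado, Lund and Osei (General); then Espinoza (Lieutenant General); then Amari (Major General); then Nguyen (Colonel).
Delgado, Lund and Osei all have date of commissioning Mar 4, 2010, so the next rule applies.
Among Delgado, Lund and Osei, alphabetically by surname: Delgado before Lund before Osei.
Full order: Delgado, Lund, Osei, Espinoza, Amari, Nguyen.

Delgado, Lund, Osei, Espinoza, Amari, Nguyen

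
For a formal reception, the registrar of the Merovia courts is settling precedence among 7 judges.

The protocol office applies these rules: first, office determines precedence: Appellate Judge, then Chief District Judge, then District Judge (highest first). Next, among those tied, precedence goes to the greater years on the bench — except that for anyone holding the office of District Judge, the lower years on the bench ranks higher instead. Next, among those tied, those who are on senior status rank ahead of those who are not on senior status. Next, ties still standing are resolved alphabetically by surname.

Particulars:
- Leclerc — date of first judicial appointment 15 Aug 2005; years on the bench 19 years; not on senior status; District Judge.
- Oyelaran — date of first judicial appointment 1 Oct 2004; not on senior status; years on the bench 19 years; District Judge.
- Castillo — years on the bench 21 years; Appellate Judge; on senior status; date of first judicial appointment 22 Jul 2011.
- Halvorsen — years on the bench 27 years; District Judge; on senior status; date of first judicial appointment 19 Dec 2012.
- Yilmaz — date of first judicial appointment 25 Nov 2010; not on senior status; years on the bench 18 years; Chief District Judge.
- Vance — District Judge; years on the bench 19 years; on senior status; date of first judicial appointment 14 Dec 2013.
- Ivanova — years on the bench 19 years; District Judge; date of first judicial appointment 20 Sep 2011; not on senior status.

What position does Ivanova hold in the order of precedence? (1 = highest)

4

By office: Castillo (Appellate Judge); then Yilmaz (Chief District Judge); then Vance, Ivanova, Leclerc, Oyelaran and Halvorsen (District Judge).
Among Vance, Ivanova, Leclerc, Oyelaran and Halvorsen, by years on the bench (lower first) (reversed rule for this group): Vance, Ivanova, Leclerc and Oyelaran (19 years) before Halvorsen (27 years).
Among Vance, Ivanova, Leclerc and Oyelaran, on senior status before not on senior status: Vance (on senior status) before Ivanova, Leclerc and Oyelaran (not on senior status).
Among Ivanova, Leclerc and Oyelaran, alphabetically by surname: Ivanova before Leclerc before Oyelaran.
Order: Castillo, Yilmaz, Vance, Ivanova, Leclerc, Oyelaran, Halvorsen. So position 4.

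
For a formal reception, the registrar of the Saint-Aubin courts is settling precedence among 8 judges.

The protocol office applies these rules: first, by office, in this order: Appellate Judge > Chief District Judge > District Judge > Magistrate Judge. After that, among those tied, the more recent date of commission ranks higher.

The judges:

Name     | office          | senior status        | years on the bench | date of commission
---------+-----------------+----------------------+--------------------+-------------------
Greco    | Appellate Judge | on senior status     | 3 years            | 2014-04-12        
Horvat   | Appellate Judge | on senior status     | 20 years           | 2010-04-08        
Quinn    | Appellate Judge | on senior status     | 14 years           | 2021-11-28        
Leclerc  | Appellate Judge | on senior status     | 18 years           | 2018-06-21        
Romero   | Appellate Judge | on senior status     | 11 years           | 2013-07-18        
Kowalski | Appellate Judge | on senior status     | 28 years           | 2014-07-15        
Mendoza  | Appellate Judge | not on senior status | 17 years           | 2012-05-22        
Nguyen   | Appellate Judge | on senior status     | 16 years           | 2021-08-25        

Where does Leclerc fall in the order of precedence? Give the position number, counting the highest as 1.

By office: Quinn, Nguyen, Leclerc, Kowalski, Greco, Romero, Mendoza and Horvat (Appellate Judge).
Among Quinn, Nguyen, Leclerc, Kowalski, Greco, Romero, Mendoza and Horvat, by date of commission (later first): Quinn (2021-11-28) before Nguyen (2021-08-25) before Leclerc (2018-06-21) before Kowalski (2014-07-15) before Greco (2014-04-12) before Romero (2013-07-18) before Mendoza (2012-05-22) before Horvat (2010-04-08).
Order: Quinn, Nguyen, Leclerc, Kowalski, Greco, Romero, Mendoza, Horvat. So position 3.

3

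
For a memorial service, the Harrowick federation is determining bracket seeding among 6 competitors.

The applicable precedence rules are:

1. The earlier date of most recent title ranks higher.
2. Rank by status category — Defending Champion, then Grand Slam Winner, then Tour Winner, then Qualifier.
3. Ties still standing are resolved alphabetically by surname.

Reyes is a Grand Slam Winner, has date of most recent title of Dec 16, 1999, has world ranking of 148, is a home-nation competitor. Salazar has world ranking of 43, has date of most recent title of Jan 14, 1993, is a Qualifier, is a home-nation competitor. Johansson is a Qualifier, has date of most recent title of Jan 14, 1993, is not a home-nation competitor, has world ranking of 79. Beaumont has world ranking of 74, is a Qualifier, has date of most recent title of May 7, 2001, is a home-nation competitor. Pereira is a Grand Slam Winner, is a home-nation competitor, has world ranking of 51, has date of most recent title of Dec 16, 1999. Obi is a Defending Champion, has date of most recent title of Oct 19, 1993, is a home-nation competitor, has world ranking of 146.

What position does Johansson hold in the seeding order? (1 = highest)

By date of most recent title (earlier first): Johansson and Salazar (both Jan 14, 1993); then Obi (Oct 19, 1993); then Pereira and Reyes (both Dec 16, 1999); then Beaumont (May 7, 2001).
Johansson and Salazar are each Qualifier, so the next rule applies.
Among Johansson and Salazar, alphabetically by surname: Johansson before Salazar.
Pereira and Reyes are each Grand Slam Winner, so the next rule applies.
Among Pereira and Reyes, alphabetically by surname: Pereira before Reyes.
Order: Johansson, Salazar, Obi, Pereira, Reyes, Beaumont. So position 1.

1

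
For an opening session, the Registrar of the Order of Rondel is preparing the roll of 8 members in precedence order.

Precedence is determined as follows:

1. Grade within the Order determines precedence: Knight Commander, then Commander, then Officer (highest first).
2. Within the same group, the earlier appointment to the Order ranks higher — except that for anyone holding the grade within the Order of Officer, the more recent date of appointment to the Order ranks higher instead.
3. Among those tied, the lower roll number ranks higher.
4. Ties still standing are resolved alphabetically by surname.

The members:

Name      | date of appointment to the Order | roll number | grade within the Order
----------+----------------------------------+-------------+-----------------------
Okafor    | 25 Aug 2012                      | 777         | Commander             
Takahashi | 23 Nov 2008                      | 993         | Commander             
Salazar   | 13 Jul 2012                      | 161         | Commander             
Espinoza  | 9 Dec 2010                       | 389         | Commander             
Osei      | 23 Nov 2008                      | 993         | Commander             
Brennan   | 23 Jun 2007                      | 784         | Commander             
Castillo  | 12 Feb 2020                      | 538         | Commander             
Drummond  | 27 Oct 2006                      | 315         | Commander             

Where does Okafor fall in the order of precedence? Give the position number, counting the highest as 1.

By grade within the Order: Drummond, Brennan, Osei, Takahashi, Espinoza, Salazar, Okafor and Castillo (Commander).
Among Drummond, Brennan, Osei, Takahashi, Espinoza, Salazar, Okafor and Castillo, by date of appointment to the Order (earlier first): Drummond (27 Oct 2006) before Brennan (23 Jun 2007) before Osei and Takahashi (23 Nov 2008) before Espinoza (9 Dec 2010) before Salazar (13 Jul 2012) before Okafor (25 Aug 2012) before Castillo (12 Feb 2020).
Osei and Takahashi both have roll number 993, so the next rule applies.
Among Osei and Takahashi, alphabetically by surname: Osei before Takahashi.
Order: Drummond, Brennan, Osei, Takahashi, Espinoza, Salazar, Okafor, Castillo. So position 7.

7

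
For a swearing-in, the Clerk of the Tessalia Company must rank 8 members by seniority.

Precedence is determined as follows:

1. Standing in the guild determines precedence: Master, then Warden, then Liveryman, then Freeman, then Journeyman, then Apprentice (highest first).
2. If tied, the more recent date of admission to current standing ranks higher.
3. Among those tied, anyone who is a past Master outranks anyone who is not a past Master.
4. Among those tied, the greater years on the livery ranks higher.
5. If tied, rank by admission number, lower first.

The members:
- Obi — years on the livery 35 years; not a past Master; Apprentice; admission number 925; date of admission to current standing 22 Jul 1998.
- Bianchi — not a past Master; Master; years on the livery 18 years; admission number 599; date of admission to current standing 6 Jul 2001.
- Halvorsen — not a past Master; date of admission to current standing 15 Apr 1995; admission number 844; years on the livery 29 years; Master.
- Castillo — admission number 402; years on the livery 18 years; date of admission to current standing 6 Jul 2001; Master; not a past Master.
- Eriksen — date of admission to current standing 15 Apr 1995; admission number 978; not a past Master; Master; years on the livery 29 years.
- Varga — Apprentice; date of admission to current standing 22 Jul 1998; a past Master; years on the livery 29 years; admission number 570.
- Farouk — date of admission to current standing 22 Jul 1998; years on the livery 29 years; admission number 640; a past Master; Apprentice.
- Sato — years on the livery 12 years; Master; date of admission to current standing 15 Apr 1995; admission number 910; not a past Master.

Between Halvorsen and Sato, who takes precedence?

By standing in the guild: Castillo, Bianchi, Halvorsen, Eriksen and Sato (Master); then Varga, Farouk and Obi (Apprentice).
Among Castillo, Bianchi, Halvorsen, Eriksen and Sato, by date of admission to current standing (later first): Castillo and Bianchi (6 Jul 2001) before Halvorsen, Eriksen and Sato (15 Apr 1995).
Castillo and Bianchi are each not a past Master, so the next rule applies.
Castillo and Bianchi both have years on the livery 18 years, so the next rule applies.
Among Castillo and Bianchi, by admission number (lower first): Castillo (402) before Bianchi (599).
Halvorsen, Eriksen and Sato are each not a past Master, so the next rule applies.
Among Halvorsen, Eriksen and Sato, by years on the livery (higher first): Halvorsen and Eriksen (29 years) before Sato (12 years).
Among Halvorsen and Eriksen, by admission number (lower first): Halvorsen (844) before Eriksen (978).
Varga, Farouk and Obi all have date of admission to current standing 22 Jul 1998, so the next rule applies.
Among Varga, Farouk and Obi, a past Master before not a past Master: Varga and Farouk (a past Master) before Obi (not a past Master).
Varga and Farouk both have years on the livery 29 years, so the next rule applies.
Among Varga and Farouk, by admission number (lower first): Varga (570) before Farouk (640).
So Halvorsen takes precedence.

Halvorsen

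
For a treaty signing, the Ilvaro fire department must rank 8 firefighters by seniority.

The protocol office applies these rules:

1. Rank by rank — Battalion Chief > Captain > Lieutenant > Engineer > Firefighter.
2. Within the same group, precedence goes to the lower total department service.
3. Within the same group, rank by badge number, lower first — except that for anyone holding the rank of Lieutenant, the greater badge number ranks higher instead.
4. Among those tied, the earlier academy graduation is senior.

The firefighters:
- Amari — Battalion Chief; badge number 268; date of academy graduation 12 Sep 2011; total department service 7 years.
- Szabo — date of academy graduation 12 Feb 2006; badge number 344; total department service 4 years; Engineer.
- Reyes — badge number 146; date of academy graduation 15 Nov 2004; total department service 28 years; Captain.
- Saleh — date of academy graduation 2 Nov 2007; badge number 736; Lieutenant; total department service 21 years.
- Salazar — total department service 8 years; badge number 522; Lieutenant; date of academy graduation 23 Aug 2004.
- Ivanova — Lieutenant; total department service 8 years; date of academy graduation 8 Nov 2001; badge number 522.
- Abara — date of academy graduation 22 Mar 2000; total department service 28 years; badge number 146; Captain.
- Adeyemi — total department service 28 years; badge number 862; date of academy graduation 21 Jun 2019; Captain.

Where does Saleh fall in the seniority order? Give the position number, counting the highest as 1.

7

By rank: Amari (Battalion Chief); then Abara, Reyes and Adeyemi (Captain); then Ivanova, Salazar and Saleh (Lieutenant); then Szabo (Engineer).
Abara, Reyes and Adeyemi all have total department service 28 years, so the next rule applies.
Among Abara, Reyes and Adeyemi, by badge number (lower first): Abara and Reyes (146) before Adeyemi (862).
Among Abara and Reyes, by date of academy graduation (earlier first): Abara (22 Mar 2000) before Reyes (15 Nov 2004).
Among Ivanova, Salazar and Saleh, by total department service (lower first): Ivanova and Salazar (8 years) before Saleh (21 years).
Ivanova and Salazar both have badge number 522, so the next rule applies.
Among Ivanova and Salazar, by date of academy graduation (earlier first): Ivanova (8 Nov 2001) before Salazar (23 Aug 2004).
Order: Amari, Abara, Reyes, Adeyemi, Ivanova, Salazar, Saleh, Szabo. So position 7.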